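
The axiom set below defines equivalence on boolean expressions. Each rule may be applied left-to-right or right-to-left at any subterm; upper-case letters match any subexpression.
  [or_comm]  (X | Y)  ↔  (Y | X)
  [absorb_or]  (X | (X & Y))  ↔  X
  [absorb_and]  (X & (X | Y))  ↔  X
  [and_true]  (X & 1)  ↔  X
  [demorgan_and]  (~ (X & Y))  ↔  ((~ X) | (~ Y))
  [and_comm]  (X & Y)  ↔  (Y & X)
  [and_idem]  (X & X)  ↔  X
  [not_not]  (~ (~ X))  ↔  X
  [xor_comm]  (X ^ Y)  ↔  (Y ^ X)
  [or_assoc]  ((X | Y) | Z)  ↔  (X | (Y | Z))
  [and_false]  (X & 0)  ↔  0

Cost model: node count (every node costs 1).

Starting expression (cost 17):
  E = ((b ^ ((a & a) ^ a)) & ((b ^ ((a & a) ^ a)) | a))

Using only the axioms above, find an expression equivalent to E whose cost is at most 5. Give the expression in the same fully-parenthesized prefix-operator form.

(b ^ (a ^ a))   [cost 5]

1. [absorb_and →] ((b ^ ((a & a) ^ a)) & ((b ^ ((a & a) ^ a)) | a))  →  (b ^ ((a & a) ^ a))
2. [xor_comm →] ((a & a) ^ a)  →  (a ^ (a & a));  E = (b ^ (a ^ (a & a)))
3. [and_idem →] (a & a)  →  a;  cost 5 ≤ 5, done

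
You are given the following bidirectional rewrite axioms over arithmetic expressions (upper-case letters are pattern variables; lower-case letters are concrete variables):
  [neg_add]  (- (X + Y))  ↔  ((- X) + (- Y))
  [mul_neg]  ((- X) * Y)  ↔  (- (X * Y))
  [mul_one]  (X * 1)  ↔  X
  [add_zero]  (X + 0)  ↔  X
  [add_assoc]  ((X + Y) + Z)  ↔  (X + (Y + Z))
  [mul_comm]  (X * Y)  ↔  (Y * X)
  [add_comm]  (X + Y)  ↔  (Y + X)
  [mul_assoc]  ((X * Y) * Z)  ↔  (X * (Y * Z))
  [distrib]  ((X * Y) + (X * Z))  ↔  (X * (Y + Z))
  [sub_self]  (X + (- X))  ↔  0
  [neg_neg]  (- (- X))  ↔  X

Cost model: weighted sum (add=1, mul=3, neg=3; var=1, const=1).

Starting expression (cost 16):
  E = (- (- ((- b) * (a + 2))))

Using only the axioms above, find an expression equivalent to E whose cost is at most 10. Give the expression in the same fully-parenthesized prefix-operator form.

((- b) * (a + 2))   [cost 10]

step 1: neg_neg (→) rewrites (- (- ((- b) * (a + 2)))) into ((- b) * (a + 2)), reaching cost 10 (bound 10)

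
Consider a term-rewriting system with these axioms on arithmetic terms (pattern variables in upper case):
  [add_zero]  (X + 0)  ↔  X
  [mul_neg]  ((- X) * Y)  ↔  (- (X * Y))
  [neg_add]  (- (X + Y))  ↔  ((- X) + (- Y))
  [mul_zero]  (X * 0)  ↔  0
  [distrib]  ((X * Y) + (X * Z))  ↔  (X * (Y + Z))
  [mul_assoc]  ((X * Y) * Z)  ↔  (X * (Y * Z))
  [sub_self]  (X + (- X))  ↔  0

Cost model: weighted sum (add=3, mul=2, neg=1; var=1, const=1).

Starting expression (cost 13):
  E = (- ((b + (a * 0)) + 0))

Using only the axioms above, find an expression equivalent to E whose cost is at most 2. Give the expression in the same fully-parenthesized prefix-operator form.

(- b)   [cost 2]

step 1: mul_zero (→) rewrites (a * 0) into 0, now (- ((b + 0) + 0))
step 2: add_zero (→) rewrites (b + 0) into b, now (- (b + 0))
step 3: add_zero (→) rewrites (b + 0) into b, reaching cost 2 (bound 2)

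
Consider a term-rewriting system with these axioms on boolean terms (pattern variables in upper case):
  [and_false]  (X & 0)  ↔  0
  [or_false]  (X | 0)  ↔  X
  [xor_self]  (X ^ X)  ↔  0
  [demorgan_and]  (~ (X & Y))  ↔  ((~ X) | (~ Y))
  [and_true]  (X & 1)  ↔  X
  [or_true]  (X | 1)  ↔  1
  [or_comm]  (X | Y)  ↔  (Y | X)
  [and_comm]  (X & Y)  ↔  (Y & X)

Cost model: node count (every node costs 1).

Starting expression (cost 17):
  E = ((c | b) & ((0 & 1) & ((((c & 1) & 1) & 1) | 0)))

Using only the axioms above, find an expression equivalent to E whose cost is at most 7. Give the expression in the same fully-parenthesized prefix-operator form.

step 1: or_false (→) rewrites ((((c & 1) & 1) & 1) | 0) into (((c & 1) & 1) & 1), now ((c | b) & ((0 & 1) & (((c & 1) & 1) & 1)))
step 2: and_true (→) rewrites (c & 1) into c, now ((c | b) & ((0 & 1) & ((c & 1) & 1)))
step 3: and_true (→) rewrites (c & 1) into c, now ((c | b) & ((0 & 1) & (c & 1)))
step 4: and_true (→) rewrites (0 & 1) into 0, now ((c | b) & (0 & (c & 1)))
step 5: and_true (→) rewrites (c & 1) into c, reaching cost 7 (bound 7)

((c | b) & (0 & c))   [cost 7]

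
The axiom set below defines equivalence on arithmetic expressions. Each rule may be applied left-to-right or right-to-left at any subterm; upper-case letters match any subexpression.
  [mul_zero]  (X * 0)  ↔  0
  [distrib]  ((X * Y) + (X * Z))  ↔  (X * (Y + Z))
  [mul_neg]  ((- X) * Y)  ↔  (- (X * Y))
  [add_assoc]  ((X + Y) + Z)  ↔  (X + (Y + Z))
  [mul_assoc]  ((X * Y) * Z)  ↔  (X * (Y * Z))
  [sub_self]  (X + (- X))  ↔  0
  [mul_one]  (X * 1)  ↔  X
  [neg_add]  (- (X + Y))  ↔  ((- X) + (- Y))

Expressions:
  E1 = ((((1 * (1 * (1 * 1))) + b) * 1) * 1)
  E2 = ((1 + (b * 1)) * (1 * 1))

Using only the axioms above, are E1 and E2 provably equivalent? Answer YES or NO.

YES

(1) (((1 * (1 * (1 * 1))) + b) * 1)  =[mul_one →]=  ((1 * (1 * (1 * 1))) + b)    ⊢ (((1 * (1 * (1 * 1))) + b) * 1)
(2) (((1 * (1 * (1 * 1))) + b) * 1)  =[mul_one →]=  ((1 * (1 * (1 * 1))) + b)
(3) (1 * 1)  =[mul_one →]=  1    ⊢ ((1 * (1 * 1)) + b)
(4) (1 * 1)  =[mul_one →]=  1    ⊢ ((1 * 1) + b)
(5) (1 * 1)  =[mul_one →]=  1    ⊢ (1 + b)
(6) b  =[mul_one ←]=  (b * 1)    ⊢ (1 + (b * 1))
(7) (1 + (b * 1))  =[mul_one ←]=  ((1 + (b * 1)) * 1)
(8) 1  =[mul_one ←]=  (1 * 1)    ⊢ E2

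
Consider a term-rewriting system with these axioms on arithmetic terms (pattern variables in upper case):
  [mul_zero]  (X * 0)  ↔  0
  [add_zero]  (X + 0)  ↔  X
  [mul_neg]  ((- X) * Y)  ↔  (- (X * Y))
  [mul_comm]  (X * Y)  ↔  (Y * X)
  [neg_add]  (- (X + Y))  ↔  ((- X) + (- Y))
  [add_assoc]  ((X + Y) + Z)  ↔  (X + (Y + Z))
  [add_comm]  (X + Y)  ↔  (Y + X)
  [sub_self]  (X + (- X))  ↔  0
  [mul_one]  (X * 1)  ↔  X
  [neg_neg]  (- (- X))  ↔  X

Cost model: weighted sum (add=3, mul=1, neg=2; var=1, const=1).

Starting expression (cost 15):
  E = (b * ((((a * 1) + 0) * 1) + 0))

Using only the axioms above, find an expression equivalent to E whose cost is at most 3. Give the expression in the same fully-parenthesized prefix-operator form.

(b * a)   [cost 3]

(1) ((((a * 1) + 0) * 1) + 0)  =[add_zero →]=  (((a * 1) + 0) * 1)    ⊢ (b * (((a * 1) + 0) * 1))
(2) ((a * 1) + 0)  =[add_zero →]=  (a * 1)    ⊢ (b * ((a * 1) * 1))
(3) ((a * 1) * 1)  =[mul_one →]=  (a * 1)    ⊢ (b * (a * 1))
(4) (a * 1)  =[mul_one →]=  a    ⊢ cost 3, within 3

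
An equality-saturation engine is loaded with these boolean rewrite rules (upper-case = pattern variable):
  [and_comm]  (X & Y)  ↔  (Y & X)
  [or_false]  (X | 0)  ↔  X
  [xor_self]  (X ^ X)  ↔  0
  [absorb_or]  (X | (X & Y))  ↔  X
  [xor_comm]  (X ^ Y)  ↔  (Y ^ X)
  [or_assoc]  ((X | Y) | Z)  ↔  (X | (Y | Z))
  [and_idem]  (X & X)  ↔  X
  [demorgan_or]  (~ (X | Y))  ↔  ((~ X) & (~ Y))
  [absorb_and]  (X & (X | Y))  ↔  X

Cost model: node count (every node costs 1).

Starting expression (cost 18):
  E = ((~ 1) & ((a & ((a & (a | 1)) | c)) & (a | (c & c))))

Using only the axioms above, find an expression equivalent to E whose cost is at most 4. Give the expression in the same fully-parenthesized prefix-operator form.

((~ 1) & a)   [cost 4]

step 1: absorb_and (→) rewrites (a & (a | 1)) into a, now ((~ 1) & ((a & (a | c)) & (a | (c & c))))
step 2: absorb_and (→) rewrites (a & (a | c)) into a, now ((~ 1) & (a & (a | (c & c))))
step 3: and_idem (→) rewrites (c & c) into c, now ((~ 1) & (a & (a | c)))
step 4: absorb_and (→) rewrites (a & (a | c)) into a, reaching cost 4 (bound 4)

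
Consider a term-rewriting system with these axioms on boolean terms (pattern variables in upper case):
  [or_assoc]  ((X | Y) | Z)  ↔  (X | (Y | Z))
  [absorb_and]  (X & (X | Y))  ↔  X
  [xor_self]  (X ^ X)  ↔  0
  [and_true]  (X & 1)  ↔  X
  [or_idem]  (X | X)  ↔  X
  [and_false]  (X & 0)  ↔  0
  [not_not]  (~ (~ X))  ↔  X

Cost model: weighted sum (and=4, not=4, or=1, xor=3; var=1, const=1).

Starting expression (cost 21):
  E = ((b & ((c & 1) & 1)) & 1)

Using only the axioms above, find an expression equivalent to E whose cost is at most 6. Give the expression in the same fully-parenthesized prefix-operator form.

1. [and_true →] ((c & 1) & 1)  →  (c & 1);  E = ((b & (c & 1)) & 1)
2. [and_true →] ((b & (c & 1)) & 1)  →  (b & (c & 1))
3. [and_true →] (c & 1)  →  c;  cost 6 ≤ 6, done

(b & c)   [cost 6]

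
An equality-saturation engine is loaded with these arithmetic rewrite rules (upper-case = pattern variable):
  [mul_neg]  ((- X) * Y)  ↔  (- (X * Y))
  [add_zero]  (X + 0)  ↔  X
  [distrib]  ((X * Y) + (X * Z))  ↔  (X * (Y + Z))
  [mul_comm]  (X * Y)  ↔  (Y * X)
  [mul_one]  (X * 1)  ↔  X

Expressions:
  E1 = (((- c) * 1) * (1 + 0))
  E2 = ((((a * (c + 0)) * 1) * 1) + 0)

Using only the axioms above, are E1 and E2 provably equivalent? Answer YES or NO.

NO

All listed rules preserve value, hence provable equivalence implies equal values everywhere; look for a separating assignment.
a=0, c=1 gives E1 ↦ -1, E2 ↦ 0; values differ ⇒ not provably equivalent.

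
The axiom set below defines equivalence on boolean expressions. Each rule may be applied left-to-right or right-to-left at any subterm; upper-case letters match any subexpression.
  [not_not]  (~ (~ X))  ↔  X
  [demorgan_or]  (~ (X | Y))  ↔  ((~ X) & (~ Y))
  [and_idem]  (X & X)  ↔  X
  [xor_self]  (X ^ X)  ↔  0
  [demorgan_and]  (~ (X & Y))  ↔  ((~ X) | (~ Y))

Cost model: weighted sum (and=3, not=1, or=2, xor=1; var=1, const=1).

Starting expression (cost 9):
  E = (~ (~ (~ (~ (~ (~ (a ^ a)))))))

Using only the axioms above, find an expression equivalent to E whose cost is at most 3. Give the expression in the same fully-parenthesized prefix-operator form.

(a ^ a)   [cost 3]

(1) (~ (~ (~ (~ (~ (a ^ a))))))  =[not_not →]=  (~ (~ (~ (a ^ a))))    ⊢ (~ (~ (~ (~ (a ^ a)))))
(2) (~ (~ (~ (~ (a ^ a)))))  =[not_not →]=  (~ (~ (a ^ a)))
(3) (~ (~ (a ^ a)))  =[not_not →]=  (a ^ a)    ⊢ cost 3, within 3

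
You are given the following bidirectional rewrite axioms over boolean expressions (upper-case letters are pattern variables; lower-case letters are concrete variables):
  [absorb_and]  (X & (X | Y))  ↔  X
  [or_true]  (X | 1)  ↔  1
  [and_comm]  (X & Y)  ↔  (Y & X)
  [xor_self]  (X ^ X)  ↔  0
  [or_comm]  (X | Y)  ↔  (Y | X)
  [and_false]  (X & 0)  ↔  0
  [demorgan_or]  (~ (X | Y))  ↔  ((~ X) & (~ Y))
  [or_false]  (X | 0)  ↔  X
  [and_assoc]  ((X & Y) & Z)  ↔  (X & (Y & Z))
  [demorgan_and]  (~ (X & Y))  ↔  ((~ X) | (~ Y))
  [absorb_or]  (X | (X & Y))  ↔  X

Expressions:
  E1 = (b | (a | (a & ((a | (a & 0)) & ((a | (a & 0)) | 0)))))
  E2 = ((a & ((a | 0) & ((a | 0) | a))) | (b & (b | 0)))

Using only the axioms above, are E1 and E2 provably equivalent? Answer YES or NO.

YES

step 1: absorb_and (→) rewrites ((a | (a & 0)) & ((a | (a & 0)) | 0)) into (a | (a & 0)), now (b | (a | (a & (a | (a & 0)))))
step 2: absorb_or (→) rewrites (a | (a & 0)) into a, now (b | (a | (a & a)))
step 3: absorb_or (→) rewrites (a | (a & a)) into a, now (b | a)
step 4: absorb_and (←) rewrites a into (a & (a | 0)), now (b | (a & (a | 0)))
step 5: absorb_and (←) rewrites b into (b & (b | 0)), now ((b & (b | 0)) | (a & (a | 0)))
step 6: or_comm (→) rewrites ((b & (b | 0)) | (a & (a | 0))) into ((a & (a | 0)) | (b & (b | 0)))
step 7: absorb_and (←) rewrites (a | 0) into ((a | 0) & ((a | 0) | a)), which is E2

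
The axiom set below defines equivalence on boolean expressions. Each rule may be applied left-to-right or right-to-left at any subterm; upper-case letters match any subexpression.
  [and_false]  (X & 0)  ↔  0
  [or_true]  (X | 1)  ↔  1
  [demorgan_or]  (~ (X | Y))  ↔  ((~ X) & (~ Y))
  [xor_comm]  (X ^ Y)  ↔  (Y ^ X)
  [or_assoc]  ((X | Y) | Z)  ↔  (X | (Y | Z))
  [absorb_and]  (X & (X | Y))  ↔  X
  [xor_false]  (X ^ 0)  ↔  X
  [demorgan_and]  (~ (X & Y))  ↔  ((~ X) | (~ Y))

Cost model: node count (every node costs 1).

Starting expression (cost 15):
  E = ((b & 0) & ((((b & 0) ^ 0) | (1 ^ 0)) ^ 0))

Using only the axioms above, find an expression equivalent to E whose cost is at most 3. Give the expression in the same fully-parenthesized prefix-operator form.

step 1: xor_false (→) rewrites ((b & 0) ^ 0) into (b & 0), now ((b & 0) & (((b & 0) | (1 ^ 0)) ^ 0))
step 2: xor_false (→) rewrites (1 ^ 0) into 1, now ((b & 0) & (((b & 0) | 1) ^ 0))
step 3: xor_false (→) rewrites (((b & 0) | 1) ^ 0) into ((b & 0) | 1), now ((b & 0) & ((b & 0) | 1))
step 4: absorb_and (→) rewrites ((b & 0) & ((b & 0) | 1)) into (b & 0), reaching cost 3 (bound 3)

(b & 0)   [cost 3]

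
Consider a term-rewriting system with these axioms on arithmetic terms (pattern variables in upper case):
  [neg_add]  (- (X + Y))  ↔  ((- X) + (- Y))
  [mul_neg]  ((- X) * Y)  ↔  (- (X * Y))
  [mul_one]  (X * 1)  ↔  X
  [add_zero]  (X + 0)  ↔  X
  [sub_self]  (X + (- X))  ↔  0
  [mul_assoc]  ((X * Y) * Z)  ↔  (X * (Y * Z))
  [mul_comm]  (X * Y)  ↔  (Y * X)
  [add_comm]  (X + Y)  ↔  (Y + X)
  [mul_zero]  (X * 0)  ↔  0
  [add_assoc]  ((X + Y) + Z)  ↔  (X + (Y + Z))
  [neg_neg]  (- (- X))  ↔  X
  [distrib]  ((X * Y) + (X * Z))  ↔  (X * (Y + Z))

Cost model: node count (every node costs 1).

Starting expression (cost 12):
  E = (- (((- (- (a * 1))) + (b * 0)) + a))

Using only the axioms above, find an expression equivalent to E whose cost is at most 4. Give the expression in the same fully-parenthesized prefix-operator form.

step 1: mul_one (→) rewrites (a * 1) into a, now (- (((- (- a)) + (b * 0)) + a))
step 2: mul_zero (→) rewrites (b * 0) into 0, now (- (((- (- a)) + 0) + a))
step 3: neg_neg (→) rewrites (- (- a)) into a, now (- ((a + 0) + a))
step 4: add_zero (→) rewrites (a + 0) into a, reaching cost 4 (bound 4)

(- (a + a))   [cost 4]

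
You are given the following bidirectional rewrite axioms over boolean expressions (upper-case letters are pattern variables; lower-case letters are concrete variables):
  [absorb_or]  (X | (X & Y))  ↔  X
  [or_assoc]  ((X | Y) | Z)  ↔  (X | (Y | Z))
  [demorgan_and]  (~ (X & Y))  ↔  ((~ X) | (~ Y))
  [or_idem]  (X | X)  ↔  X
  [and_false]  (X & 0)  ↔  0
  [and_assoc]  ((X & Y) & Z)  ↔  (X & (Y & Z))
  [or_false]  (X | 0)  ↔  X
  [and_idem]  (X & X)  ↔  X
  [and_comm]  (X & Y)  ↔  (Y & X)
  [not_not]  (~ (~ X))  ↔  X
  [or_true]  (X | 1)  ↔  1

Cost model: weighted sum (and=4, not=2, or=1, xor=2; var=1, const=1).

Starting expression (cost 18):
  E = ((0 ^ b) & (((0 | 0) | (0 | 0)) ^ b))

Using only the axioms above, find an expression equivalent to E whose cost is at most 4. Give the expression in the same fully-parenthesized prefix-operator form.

1. [or_idem →] ((0 | 0) | (0 | 0))  →  (0 | 0);  E = ((0 ^ b) & ((0 | 0) ^ b))
2. [or_false →] (0 | 0)  →  0;  E = ((0 ^ b) & (0 ^ b))
3. [and_idem →] ((0 ^ b) & (0 ^ b))  →  (0 ^ b);  cost 4 ≤ 4, done

(0 ^ b)   [cost 4]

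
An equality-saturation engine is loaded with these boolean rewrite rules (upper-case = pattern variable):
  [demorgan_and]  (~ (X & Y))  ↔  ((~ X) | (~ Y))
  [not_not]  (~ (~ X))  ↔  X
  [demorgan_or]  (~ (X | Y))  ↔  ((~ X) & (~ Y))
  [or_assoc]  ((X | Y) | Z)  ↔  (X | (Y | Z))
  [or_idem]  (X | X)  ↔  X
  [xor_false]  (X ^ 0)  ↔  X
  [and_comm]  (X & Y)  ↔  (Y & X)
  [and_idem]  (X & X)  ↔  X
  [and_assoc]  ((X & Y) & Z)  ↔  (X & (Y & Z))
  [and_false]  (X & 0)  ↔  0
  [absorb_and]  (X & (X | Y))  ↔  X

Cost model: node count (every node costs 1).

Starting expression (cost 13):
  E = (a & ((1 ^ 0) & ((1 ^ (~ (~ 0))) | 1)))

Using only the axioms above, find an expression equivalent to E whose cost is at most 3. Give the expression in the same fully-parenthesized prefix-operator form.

1. [not_not →] (~ (~ 0))  →  0;  E = (a & ((1 ^ 0) & ((1 ^ 0) | 1)))
2. [absorb_and →] ((1 ^ 0) & ((1 ^ 0) | 1))  →  (1 ^ 0);  E = (a & (1 ^ 0))
3. [xor_false →] (1 ^ 0)  →  1;  cost 3 ≤ 3, done

(a & 1)   [cost 3]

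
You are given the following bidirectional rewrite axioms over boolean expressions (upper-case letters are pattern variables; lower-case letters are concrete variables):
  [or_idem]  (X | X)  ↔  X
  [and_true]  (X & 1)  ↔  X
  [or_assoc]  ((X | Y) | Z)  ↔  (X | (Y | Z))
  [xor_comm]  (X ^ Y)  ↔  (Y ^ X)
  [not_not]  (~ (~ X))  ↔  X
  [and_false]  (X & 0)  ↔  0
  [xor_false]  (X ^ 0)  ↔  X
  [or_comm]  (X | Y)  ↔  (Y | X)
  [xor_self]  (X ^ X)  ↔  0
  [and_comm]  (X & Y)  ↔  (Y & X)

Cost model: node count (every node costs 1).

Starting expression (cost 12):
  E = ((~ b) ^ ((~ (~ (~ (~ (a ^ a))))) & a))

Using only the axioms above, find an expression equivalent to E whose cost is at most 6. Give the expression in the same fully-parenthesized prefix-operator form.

((~ b) ^ (0 & a))   [cost 6]

step 1: xor_self (→) rewrites (a ^ a) into 0, now ((~ b) ^ ((~ (~ (~ (~ 0)))) & a))
step 2: not_not (→) rewrites (~ (~ (~ 0))) into (~ 0), now ((~ b) ^ ((~ (~ 0)) & a))
step 3: not_not (→) rewrites (~ (~ 0)) into 0, reaching cost 6 (bound 6)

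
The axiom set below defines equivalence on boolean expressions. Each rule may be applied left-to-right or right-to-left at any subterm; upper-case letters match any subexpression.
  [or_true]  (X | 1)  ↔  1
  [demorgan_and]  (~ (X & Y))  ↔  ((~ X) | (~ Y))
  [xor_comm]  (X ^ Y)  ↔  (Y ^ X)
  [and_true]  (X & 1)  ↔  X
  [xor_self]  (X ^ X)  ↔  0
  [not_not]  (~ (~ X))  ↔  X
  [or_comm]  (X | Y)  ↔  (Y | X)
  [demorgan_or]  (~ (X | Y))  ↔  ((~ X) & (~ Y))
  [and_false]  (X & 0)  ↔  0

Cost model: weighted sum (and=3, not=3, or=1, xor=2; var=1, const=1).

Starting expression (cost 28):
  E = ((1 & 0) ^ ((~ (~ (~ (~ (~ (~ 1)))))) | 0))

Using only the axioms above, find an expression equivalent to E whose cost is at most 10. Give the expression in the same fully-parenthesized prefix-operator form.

step 1: not_not (→) rewrites (~ (~ 1)) into 1, now ((1 & 0) ^ ((~ (~ (~ (~ 1)))) | 0))
step 2: not_not (→) rewrites (~ (~ (~ (~ 1)))) into (~ (~ 1)), now ((1 & 0) ^ ((~ (~ 1)) | 0))
step 3: not_not (→) rewrites (~ (~ 1)) into 1, reaching cost 10 (bound 10)

((1 & 0) ^ (1 | 0))   [cost 10]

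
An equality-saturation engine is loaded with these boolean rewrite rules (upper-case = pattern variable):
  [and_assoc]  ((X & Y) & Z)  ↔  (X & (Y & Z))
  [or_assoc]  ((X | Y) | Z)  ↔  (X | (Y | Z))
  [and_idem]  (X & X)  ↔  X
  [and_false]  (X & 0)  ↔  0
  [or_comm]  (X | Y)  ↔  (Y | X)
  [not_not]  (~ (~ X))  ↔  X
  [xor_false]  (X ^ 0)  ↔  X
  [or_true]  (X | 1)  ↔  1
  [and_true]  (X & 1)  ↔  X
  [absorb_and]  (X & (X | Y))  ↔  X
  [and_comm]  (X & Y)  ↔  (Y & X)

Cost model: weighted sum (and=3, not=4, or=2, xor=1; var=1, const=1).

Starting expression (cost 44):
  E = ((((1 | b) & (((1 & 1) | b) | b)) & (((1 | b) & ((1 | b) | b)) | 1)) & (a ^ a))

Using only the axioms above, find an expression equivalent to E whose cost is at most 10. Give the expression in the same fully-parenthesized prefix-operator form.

(1) (1 & 1)  =[and_idem →]=  1    ⊢ ((((1 | b) & ((1 | b) | b)) & (((1 | b) & ((1 | b) | b)) | 1)) & (a ^ a))
(2) (((1 | b) & ((1 | b) | b)) & (((1 | b) & ((1 | b) | b)) | 1))  =[absorb_and →]=  ((1 | b) & ((1 | b) | b))    ⊢ (((1 | b) & ((1 | b) | b)) & (a ^ a))
(3) ((1 | b) & ((1 | b) | b))  =[absorb_and →]=  (1 | b)    ⊢ cost 10, within 10

((1 | b) & (a ^ a))   [cost 10]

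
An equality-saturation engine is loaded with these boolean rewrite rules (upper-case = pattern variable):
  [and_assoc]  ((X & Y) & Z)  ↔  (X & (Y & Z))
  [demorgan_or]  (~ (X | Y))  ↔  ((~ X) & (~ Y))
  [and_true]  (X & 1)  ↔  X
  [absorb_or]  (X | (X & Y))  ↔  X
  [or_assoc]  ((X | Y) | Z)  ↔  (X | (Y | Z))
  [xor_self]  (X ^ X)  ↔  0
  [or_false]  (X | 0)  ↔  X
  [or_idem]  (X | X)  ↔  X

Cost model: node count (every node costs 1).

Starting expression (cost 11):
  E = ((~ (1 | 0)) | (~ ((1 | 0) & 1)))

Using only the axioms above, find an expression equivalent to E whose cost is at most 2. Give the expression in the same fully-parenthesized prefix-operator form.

(1) ((1 | 0) & 1)  =[and_true →]=  (1 | 0)    ⊢ ((~ (1 | 0)) | (~ (1 | 0)))
(2) ((~ (1 | 0)) | (~ (1 | 0)))  =[or_idem →]=  (~ (1 | 0))
(3) (1 | 0)  =[or_false →]=  1    ⊢ cost 2, within 2

(~ 1)   [cost 2]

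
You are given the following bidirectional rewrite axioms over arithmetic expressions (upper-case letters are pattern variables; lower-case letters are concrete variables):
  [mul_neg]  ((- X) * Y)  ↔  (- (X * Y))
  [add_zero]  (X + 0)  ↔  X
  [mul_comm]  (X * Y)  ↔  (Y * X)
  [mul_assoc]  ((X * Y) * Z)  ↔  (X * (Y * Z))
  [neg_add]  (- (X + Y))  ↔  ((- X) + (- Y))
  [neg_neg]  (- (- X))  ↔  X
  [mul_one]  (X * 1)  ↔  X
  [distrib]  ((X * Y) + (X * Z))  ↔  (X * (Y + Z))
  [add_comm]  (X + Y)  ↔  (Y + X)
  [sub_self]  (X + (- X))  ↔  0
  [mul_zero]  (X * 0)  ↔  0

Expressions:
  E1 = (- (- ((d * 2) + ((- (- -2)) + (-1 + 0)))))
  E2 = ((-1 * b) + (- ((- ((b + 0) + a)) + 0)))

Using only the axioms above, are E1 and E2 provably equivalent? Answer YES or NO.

NO

The axioms are sound identities: if E1 ↔* E2 then E1 and E2 evaluate identically under any assignment.
Under a=0, b=0, d=0: E1 evaluates to -3, E2 to 0. Distinct ⇒ no rewrite sequence connects them.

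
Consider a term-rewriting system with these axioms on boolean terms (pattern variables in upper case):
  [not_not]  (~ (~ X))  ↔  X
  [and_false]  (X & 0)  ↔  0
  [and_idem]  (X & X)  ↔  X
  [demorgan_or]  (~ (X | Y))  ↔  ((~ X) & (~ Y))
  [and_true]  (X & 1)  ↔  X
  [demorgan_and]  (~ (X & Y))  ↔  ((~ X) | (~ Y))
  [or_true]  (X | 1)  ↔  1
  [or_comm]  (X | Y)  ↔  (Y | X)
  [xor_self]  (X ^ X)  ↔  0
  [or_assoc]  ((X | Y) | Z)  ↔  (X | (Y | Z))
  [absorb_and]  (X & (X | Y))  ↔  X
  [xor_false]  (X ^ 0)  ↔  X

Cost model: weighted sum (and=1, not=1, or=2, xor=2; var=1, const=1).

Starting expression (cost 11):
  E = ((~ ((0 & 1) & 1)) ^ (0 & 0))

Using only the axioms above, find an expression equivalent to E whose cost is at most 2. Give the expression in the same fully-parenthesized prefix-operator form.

(~ 0)   [cost 2]

(1) (0 & 1)  =[and_true →]=  0    ⊢ ((~ (0 & 1)) ^ (0 & 0))
(2) (0 & 0)  =[and_idem →]=  0    ⊢ ((~ (0 & 1)) ^ 0)
(3) (0 & 1)  =[and_true →]=  0    ⊢ ((~ 0) ^ 0)
(4) ((~ 0) ^ 0)  =[xor_false →]=  (~ 0)    ⊢ cost 2, within 2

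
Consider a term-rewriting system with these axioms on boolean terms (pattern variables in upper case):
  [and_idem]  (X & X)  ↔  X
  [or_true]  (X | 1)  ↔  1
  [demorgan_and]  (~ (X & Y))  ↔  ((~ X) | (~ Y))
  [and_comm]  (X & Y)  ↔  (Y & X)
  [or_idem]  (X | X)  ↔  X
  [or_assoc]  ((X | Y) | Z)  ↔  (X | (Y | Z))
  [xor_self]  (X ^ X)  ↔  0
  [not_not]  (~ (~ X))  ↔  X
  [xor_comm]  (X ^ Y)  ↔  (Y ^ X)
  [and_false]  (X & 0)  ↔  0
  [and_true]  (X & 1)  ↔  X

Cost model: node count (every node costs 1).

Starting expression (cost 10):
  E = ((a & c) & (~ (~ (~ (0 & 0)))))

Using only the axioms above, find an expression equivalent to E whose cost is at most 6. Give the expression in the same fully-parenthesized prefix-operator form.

((~ 0) & (a & c))   [cost 6]

step 1: and_comm (→) rewrites ((a & c) & (~ (~ (~ (0 & 0))))) into ((~ (~ (~ (0 & 0)))) & (a & c))
step 2: and_idem (→) rewrites (0 & 0) into 0, now ((~ (~ (~ 0))) & (a & c))
step 3: not_not (→) rewrites (~ (~ (~ 0))) into (~ 0), reaching cost 6 (bound 6)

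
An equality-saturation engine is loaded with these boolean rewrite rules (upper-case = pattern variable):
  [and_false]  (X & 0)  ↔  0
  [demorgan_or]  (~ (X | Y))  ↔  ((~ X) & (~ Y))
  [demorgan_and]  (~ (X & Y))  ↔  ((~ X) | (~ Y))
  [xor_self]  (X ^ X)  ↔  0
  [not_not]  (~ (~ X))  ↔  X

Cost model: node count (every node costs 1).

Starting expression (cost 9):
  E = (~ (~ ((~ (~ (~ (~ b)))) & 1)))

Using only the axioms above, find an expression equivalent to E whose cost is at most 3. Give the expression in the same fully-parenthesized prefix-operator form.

(b & 1)   [cost 3]

step 1: not_not (→) rewrites (~ (~ ((~ (~ (~ (~ b)))) & 1))) into ((~ (~ (~ (~ b)))) & 1)
step 2: not_not (→) rewrites (~ (~ (~ b))) into (~ b), now ((~ (~ b)) & 1)
step 3: not_not (→) rewrites (~ (~ b)) into b, reaching cost 3 (bound 3)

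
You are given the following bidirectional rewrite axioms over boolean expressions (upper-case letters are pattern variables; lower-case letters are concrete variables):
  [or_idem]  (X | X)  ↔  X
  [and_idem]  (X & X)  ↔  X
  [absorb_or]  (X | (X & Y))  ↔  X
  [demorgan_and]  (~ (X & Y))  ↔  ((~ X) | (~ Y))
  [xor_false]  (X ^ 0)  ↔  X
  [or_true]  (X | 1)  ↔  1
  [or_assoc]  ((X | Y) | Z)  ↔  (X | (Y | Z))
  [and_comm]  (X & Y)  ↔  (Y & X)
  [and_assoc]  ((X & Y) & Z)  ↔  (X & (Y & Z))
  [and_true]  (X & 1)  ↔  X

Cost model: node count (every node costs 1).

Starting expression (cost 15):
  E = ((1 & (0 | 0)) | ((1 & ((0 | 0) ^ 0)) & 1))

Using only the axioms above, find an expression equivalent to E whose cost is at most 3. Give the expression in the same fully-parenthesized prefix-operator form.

(1 & 0)   [cost 3]

step 1: xor_false (→) rewrites ((0 | 0) ^ 0) into (0 | 0), now ((1 & (0 | 0)) | ((1 & (0 | 0)) & 1))
step 2: absorb_or (→) rewrites ((1 & (0 | 0)) | ((1 & (0 | 0)) & 1)) into (1 & (0 | 0))
step 3: or_idem (→) rewrites (0 | 0) into 0, reaching cost 3 (bound 3)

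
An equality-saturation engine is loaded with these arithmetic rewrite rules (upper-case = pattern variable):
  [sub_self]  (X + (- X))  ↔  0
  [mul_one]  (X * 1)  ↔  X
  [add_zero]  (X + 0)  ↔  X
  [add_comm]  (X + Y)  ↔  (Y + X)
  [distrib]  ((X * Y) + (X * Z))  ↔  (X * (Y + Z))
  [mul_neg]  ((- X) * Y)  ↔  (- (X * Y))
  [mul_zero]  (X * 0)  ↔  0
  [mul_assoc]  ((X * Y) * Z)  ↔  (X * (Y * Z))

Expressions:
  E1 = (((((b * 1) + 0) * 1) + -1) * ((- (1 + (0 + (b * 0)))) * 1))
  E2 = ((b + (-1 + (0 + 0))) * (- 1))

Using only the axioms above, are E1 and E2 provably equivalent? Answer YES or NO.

(1) ((- (1 + (0 + (b * 0)))) * 1)  =[mul_one →]=  (- (1 + (0 + (b * 0))))    ⊢ (((((b * 1) + 0) * 1) + -1) * (- (1 + (0 + (b * 0)))))
(2) (b * 0)  =[mul_zero →]=  0    ⊢ (((((b * 1) + 0) * 1) + -1) * (- (1 + (0 + 0))))
(3) ((((b * 1) + 0) * 1) + -1)  =[add_comm →]=  (-1 + (((b * 1) + 0) * 1))    ⊢ ((-1 + (((b * 1) + 0) * 1)) * (- (1 + (0 + 0))))
(4) (0 + 0)  =[add_zero →]=  0    ⊢ ((-1 + (((b * 1) + 0) * 1)) * (- (1 + 0)))
(5) ((b * 1) + 0)  =[add_zero →]=  (b * 1)    ⊢ ((-1 + ((b * 1) * 1)) * (- (1 + 0)))
(6) ((b * 1) * 1)  =[mul_one →]=  (b * 1)    ⊢ ((-1 + (b * 1)) * (- (1 + 0)))
(7) (b * 1)  =[mul_one →]=  b    ⊢ ((-1 + b) * (- (1 + 0)))
(8) (1 + 0)  =[add_zero →]=  1    ⊢ ((-1 + b) * (- 1))
(9) (-1 + b)  =[add_comm →]=  (b + -1)    ⊢ ((b + -1) * (- 1))
(10) -1  =[add_zero ←]=  (-1 + 0)    ⊢ ((b + (-1 + 0)) * (- 1))
(11) 0  =[add_zero ←]=  (0 + 0)    ⊢ E2

YES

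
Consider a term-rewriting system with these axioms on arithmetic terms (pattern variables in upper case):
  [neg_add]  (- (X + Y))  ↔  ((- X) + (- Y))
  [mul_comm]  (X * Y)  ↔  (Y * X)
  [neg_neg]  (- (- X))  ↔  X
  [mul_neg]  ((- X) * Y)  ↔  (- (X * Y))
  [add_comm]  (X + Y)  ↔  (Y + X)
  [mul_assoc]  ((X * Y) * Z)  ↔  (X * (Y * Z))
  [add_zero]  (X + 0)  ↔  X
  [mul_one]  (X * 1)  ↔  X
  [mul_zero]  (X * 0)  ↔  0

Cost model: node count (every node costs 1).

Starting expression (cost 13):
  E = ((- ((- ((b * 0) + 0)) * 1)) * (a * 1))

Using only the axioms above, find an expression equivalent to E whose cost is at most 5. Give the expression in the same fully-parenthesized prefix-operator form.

step 1: add_zero (→) rewrites ((b * 0) + 0) into (b * 0), now ((- ((- (b * 0)) * 1)) * (a * 1))
step 2: mul_one (→) rewrites ((- (b * 0)) * 1) into (- (b * 0)), now ((- (- (b * 0))) * (a * 1))
step 3: neg_neg (→) rewrites (- (- (b * 0))) into (b * 0), now ((b * 0) * (a * 1))
step 4: mul_one (→) rewrites (a * 1) into a, reaching cost 5 (bound 5)

((b * 0) * a)   [cost 5]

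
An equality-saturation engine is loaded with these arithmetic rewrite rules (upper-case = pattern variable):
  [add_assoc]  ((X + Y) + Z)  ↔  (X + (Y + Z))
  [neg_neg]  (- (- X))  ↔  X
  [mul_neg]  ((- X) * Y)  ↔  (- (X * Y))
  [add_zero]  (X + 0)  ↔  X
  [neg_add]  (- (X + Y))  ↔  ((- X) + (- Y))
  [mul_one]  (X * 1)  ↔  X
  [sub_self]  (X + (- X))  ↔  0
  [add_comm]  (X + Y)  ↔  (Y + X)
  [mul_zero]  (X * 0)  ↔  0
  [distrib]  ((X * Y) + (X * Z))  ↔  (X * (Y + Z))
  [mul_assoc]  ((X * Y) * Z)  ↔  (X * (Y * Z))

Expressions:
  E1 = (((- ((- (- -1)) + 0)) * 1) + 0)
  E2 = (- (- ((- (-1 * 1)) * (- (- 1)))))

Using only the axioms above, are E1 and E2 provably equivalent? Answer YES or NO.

1. [neg_neg →] (- (- -1))  →  -1;  E1 = (((- (-1 + 0)) * 1) + 0)
2. [mul_one →] ((- (-1 + 0)) * 1)  →  (- (-1 + 0));  E1 = ((- (-1 + 0)) + 0)
3. [add_zero →] (-1 + 0)  →  -1;  E1 = ((- -1) + 0)
4. [add_zero →] ((- -1) + 0)  →  (- -1)
5. [mul_one ←] (- -1)  →  ((- -1) * 1)
6. [mul_one ←] -1  →  (-1 * 1);  E1 = ((- (-1 * 1)) * 1)
7. [neg_neg ←] 1  →  (- (- 1));  E1 = ((- (-1 * 1)) * (- (- 1)))
8. [neg_neg ←] ((- (-1 * 1)) * (- (- 1)))  →  (- (- ((- (-1 * 1)) * (- (- 1)))));  this is E2

YES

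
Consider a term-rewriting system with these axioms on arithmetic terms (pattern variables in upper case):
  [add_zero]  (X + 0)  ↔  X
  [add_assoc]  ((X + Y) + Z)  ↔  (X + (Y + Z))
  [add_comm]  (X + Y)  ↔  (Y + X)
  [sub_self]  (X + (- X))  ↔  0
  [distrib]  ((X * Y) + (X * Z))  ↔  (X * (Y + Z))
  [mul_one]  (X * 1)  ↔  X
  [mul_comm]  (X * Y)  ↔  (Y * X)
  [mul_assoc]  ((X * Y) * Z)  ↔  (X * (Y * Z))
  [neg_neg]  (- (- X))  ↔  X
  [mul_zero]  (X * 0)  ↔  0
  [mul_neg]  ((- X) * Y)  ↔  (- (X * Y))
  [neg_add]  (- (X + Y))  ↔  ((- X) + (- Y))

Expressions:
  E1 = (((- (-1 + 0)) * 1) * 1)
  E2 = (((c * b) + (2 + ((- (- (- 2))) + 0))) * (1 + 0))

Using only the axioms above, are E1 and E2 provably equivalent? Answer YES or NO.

NO

All listed rules preserve value, hence provable equivalence implies equal values everywhere; look for a separating assignment.
b=0, c=0 gives E1 ↦ 1, E2 ↦ 0; values differ ⇒ not provably equivalent.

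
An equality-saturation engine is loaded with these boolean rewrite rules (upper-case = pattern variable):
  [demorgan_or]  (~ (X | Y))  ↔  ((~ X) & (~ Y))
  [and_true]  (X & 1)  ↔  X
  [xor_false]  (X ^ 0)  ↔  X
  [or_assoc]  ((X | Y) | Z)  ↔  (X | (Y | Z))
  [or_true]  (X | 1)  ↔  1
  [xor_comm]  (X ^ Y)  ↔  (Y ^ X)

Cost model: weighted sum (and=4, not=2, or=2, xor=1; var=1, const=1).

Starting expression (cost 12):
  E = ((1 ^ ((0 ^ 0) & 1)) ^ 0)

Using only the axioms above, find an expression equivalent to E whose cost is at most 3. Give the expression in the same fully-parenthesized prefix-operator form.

1. [xor_false →] ((1 ^ ((0 ^ 0) & 1)) ^ 0)  →  (1 ^ ((0 ^ 0) & 1))
2. [xor_false →] (0 ^ 0)  →  0;  E = (1 ^ (0 & 1))
3. [and_true →] (0 & 1)  →  0;  cost 3 ≤ 3, done

(1 ^ 0)   [cost 3]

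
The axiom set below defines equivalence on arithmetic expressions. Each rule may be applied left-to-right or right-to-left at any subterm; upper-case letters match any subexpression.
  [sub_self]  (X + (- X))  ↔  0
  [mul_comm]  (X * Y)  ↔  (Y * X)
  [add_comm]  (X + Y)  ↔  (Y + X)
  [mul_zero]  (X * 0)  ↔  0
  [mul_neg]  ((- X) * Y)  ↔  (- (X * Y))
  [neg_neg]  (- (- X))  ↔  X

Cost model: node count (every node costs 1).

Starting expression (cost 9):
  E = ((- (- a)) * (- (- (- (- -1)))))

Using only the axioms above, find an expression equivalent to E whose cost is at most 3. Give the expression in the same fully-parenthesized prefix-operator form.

(a * -1)   [cost 3]

1. [neg_neg →] (- (- a))  →  a;  E = (a * (- (- (- (- -1)))))
2. [neg_neg →] (- (- -1))  →  -1;  E = (a * (- (- -1)))
3. [neg_neg →] (- (- -1))  →  -1;  cost 3 ≤ 3, done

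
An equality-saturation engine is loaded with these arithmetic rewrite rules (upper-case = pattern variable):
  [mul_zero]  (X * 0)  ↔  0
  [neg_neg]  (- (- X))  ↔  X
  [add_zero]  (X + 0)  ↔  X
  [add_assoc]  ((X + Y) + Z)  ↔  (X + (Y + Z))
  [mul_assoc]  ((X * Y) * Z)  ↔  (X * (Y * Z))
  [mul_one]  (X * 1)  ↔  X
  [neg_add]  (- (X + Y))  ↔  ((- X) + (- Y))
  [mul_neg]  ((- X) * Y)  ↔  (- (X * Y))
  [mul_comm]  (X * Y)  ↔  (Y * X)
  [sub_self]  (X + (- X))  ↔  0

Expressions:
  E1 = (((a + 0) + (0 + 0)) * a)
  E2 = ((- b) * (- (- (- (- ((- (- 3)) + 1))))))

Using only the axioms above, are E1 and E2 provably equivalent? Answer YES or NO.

NO

Every axiom is a valid identity, so a rewrite proof would force E1 and E2 to agree under every assignment.
At a=0, b=1: E1 = 0 but E2 = -4; they differ, so no derivation exists.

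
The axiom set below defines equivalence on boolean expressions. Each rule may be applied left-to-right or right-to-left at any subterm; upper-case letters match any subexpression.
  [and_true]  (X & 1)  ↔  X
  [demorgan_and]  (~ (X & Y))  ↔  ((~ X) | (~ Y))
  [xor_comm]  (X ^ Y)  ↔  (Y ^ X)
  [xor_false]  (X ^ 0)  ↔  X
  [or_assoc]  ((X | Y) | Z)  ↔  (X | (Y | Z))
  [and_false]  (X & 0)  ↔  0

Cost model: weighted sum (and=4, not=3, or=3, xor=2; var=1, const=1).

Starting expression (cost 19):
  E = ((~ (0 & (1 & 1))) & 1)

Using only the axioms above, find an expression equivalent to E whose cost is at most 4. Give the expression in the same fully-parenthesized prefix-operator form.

step 1: and_true (→) rewrites ((~ (0 & (1 & 1))) & 1) into (~ (0 & (1 & 1)))
step 2: and_true (→) rewrites (1 & 1) into 1, now (~ (0 & 1))
step 3: and_true (→) rewrites (0 & 1) into 0, reaching cost 4 (bound 4)

(~ 0)   [cost 4]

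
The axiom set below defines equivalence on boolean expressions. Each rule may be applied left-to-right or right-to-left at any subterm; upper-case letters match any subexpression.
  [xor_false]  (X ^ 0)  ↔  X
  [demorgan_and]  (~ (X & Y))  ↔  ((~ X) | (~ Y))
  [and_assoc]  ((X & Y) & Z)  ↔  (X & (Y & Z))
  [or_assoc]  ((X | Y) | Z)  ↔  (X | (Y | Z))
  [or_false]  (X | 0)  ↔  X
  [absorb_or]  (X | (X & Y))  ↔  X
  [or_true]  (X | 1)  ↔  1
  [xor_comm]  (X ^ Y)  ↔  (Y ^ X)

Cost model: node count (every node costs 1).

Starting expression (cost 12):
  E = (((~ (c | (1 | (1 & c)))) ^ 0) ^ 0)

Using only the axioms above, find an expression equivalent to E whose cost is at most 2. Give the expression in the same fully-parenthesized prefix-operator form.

(~ 1)   [cost 2]

(1) (1 | (1 & c))  =[absorb_or →]=  1    ⊢ (((~ (c | 1)) ^ 0) ^ 0)
(2) (c | 1)  =[or_true →]=  1    ⊢ (((~ 1) ^ 0) ^ 0)
(3) ((~ 1) ^ 0)  =[xor_false →]=  (~ 1)    ⊢ ((~ 1) ^ 0)
(4) ((~ 1) ^ 0)  =[xor_false →]=  (~ 1)    ⊢ cost 2, within 2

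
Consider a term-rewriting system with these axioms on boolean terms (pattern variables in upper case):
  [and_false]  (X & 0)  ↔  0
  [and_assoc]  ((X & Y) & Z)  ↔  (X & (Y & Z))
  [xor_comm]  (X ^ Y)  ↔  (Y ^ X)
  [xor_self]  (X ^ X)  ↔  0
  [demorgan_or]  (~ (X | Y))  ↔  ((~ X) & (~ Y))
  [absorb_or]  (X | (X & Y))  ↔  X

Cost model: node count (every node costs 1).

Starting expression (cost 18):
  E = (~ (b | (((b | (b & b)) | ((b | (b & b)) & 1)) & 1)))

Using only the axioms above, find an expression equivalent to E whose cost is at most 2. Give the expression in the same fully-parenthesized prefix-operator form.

step 1: absorb_or (→) rewrites ((b | (b & b)) | ((b | (b & b)) & 1)) into (b | (b & b)), now (~ (b | ((b | (b & b)) & 1)))
step 2: absorb_or (→) rewrites (b | (b & b)) into b, now (~ (b | (b & 1)))
step 3: absorb_or (→) rewrites (b | (b & 1)) into b, reaching cost 2 (bound 2)

(~ b)   [cost 2]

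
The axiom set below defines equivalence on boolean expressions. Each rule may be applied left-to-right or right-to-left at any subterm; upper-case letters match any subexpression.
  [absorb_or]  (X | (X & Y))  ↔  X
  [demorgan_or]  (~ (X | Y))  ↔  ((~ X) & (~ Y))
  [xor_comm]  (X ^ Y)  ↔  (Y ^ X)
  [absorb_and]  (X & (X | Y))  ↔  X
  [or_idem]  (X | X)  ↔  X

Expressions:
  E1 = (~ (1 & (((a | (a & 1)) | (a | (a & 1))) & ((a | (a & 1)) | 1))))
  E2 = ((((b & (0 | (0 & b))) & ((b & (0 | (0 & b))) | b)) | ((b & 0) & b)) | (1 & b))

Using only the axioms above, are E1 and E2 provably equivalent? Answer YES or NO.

All listed rules preserve value, hence provable equivalence implies equal values everywhere; look for a separating assignment.
a=0, b=0 gives E1 ↦ 1, E2 ↦ 0; values differ ⇒ not provably equivalent.

NO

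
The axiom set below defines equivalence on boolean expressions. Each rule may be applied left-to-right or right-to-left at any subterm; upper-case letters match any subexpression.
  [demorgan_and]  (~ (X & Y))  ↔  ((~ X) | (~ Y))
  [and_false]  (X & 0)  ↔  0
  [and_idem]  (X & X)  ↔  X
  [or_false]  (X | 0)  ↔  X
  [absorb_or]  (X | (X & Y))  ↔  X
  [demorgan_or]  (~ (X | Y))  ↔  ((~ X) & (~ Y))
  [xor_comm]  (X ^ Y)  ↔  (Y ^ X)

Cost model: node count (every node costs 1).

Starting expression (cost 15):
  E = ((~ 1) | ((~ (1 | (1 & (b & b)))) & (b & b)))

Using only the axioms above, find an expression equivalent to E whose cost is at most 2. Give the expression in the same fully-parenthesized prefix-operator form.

(~ 1)   [cost 2]

step 1: and_idem (→) rewrites (b & b) into b, now ((~ 1) | ((~ (1 | (1 & b))) & (b & b)))
step 2: absorb_or (→) rewrites (1 | (1 & b)) into 1, now ((~ 1) | ((~ 1) & (b & b)))
step 3: and_idem (→) rewrites (b & b) into b, now ((~ 1) | ((~ 1) & b))
step 4: absorb_or (→) rewrites ((~ 1) | ((~ 1) & b)) into (~ 1), reaching cost 2 (bound 2)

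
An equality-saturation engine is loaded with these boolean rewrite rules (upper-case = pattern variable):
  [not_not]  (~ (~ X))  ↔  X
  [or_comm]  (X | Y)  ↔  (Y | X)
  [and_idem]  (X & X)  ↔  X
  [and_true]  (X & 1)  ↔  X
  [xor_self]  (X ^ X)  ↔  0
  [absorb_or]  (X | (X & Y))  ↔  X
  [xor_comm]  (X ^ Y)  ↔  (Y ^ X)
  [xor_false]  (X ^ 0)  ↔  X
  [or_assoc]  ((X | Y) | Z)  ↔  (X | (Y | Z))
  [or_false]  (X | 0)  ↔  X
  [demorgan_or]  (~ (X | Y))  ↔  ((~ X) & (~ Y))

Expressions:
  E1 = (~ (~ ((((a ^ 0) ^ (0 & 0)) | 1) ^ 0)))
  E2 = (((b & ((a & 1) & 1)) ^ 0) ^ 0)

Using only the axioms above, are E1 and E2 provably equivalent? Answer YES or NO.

Every axiom is a valid identity, so a rewrite proof would force E1 and E2 to agree under every assignment.
At a=0, b=0: E1 = 1 but E2 = 0; they differ, so no derivation exists.

NO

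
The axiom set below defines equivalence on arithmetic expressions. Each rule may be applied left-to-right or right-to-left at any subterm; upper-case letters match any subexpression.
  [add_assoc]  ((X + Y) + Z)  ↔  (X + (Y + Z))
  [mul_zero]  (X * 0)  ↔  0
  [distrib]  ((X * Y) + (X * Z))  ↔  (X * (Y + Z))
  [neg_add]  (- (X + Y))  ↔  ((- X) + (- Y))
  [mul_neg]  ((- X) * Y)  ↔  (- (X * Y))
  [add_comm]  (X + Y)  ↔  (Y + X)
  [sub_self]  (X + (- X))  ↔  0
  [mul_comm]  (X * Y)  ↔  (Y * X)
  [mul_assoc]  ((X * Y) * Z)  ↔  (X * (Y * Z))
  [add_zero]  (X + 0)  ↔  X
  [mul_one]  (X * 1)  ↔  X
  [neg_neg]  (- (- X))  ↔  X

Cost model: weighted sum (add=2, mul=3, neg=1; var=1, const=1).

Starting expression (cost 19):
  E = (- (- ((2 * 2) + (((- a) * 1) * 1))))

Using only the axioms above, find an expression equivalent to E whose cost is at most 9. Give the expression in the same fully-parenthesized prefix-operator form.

1. [mul_one →] (((- a) * 1) * 1)  →  ((- a) * 1);  E = (- (- ((2 * 2) + ((- a) * 1))))
2. [neg_neg →] (- (- ((2 * 2) + ((- a) * 1))))  →  ((2 * 2) + ((- a) * 1))
3. [mul_one →] ((- a) * 1)  →  (- a);  cost 9 ≤ 9, done

((2 * 2) + (- a))   [cost 9]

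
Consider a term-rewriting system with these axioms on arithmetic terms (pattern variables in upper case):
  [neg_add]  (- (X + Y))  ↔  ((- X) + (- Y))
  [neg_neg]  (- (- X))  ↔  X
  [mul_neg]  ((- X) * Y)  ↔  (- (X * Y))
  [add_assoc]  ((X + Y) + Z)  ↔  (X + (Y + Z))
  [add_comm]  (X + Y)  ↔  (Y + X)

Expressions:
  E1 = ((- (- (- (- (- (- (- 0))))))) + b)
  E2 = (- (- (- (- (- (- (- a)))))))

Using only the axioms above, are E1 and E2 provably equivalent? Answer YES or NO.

Every axiom is a valid identity, so a rewrite proof would force E1 and E2 to agree under every assignment.
At a=0, b=1: E1 = 1 but E2 = 0; they differ, so no derivation exists.

NO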